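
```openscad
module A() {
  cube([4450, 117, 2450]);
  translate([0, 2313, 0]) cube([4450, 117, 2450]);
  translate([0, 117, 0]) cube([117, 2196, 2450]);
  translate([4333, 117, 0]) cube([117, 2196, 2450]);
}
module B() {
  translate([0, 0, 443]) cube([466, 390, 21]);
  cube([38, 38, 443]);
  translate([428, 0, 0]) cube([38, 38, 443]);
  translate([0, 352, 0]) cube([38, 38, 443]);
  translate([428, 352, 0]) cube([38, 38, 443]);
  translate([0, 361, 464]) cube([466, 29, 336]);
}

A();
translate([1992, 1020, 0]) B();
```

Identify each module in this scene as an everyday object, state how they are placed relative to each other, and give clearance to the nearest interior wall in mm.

Clearances: x = 1875, y = 903; minimum 903 mm.

A is a house frame. B is a chair. The chair sits inside the house frame, centred. The clearance to the nearest interior wall is 903 mm.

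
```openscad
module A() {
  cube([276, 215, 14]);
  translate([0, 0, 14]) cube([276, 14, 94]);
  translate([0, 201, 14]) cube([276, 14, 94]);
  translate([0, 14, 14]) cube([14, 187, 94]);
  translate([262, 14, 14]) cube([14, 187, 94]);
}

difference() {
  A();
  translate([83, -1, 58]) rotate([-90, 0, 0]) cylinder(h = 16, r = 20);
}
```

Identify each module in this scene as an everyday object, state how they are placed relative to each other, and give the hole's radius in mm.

The subtracted cylinder has r = 20 mm.

A is an open box. The open box has a circular hole through its front wall. The hole's radius is 20 mm.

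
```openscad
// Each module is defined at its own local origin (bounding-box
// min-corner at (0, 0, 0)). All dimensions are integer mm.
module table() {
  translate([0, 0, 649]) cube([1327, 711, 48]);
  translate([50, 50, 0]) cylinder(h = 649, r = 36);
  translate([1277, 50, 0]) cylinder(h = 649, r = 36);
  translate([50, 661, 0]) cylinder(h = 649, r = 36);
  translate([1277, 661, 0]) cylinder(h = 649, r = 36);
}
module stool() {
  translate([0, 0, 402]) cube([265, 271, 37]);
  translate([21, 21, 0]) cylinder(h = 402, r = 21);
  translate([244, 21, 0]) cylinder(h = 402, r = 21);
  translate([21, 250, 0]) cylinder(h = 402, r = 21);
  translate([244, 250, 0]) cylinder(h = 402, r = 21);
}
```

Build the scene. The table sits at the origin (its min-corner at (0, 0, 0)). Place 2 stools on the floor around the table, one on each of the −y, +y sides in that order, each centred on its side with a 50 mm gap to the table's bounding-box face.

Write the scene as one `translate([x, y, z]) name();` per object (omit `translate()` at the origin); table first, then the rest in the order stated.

table();
translate([531, -321, 0]) stool();
translate([531, 761, 0]) stool();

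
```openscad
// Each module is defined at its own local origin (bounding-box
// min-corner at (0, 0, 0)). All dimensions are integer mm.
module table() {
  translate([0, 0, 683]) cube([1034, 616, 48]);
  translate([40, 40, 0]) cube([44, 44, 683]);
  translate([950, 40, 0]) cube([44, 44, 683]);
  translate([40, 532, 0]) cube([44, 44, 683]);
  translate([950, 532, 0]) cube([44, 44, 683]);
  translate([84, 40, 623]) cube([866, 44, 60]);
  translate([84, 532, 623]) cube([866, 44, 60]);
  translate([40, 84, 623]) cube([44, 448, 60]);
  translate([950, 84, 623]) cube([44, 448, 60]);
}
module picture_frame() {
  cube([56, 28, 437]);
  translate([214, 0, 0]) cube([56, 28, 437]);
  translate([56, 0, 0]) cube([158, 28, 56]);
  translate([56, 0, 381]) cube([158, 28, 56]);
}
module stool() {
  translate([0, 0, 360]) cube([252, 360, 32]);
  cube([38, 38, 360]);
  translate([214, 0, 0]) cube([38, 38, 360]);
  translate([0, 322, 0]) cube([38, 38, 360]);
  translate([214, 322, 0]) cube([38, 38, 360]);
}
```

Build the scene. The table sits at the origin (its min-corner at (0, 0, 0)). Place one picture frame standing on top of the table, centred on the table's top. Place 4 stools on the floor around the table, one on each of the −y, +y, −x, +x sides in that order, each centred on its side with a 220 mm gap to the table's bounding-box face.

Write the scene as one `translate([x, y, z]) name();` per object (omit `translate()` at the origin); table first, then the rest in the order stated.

table();
translate([382, 294, 731]) picture_frame();
translate([391, -580, 0]) stool();
translate([391, 836, 0]) stool();
translate([-472, 128, 0]) stool();
translate([1254, 128, 0]) stool();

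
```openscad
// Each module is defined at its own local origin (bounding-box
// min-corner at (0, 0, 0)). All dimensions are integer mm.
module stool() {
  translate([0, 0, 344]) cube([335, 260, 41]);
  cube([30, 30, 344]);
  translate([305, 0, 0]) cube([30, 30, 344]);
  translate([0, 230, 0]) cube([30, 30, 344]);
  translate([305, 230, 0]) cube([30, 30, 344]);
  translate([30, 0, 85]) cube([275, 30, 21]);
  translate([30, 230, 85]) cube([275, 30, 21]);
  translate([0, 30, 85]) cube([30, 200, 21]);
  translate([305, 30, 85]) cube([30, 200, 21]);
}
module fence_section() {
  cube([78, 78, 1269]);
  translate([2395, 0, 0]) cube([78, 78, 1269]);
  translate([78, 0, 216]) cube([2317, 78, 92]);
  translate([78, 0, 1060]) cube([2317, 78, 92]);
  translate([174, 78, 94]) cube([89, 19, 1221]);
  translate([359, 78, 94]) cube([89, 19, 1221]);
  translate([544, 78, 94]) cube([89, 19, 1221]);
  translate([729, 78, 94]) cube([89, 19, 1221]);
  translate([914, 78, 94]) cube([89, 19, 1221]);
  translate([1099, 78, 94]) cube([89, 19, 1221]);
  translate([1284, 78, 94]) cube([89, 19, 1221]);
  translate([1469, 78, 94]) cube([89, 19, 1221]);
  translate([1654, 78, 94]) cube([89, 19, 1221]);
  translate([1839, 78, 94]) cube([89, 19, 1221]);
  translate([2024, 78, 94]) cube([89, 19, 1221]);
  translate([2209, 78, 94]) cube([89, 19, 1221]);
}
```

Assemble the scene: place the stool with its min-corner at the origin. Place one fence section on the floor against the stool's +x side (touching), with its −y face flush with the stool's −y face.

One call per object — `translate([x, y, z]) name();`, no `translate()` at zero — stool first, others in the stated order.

stool();
translate([335, 0, 0]) fence_section();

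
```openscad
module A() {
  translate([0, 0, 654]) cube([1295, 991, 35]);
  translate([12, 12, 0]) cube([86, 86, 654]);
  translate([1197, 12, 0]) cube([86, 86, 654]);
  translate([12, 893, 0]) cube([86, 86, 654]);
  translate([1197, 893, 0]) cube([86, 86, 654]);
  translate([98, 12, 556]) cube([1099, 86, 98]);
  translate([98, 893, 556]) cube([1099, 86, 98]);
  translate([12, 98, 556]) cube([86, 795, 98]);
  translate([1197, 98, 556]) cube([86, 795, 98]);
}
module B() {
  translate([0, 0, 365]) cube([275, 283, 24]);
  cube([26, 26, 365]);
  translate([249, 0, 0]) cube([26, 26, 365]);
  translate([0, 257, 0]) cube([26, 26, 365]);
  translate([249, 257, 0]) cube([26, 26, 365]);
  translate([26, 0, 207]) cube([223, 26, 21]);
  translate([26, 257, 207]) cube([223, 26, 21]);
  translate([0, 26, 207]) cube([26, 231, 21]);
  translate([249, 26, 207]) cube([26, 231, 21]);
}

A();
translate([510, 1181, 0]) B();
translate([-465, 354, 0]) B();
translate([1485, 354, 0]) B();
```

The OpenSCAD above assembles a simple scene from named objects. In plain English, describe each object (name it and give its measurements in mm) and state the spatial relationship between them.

A is a table with a 1295×991 mm rectangular top, 35 mm thick, top surface at z = 689 mm, supported by four 86×86 mm square legs, each inset 12 mm from the nearest pair of top edges, running from the floor. Four apron rails, 86 mm thick and 98 mm tall, run between adjacent legs with their top edges flush with the underside of the top and their outer faces flush with the legs' outer faces.

B is a simple wooden stool: a rectangular seat 275 mm (x) by 283 mm (y), 24 mm thick, top face at z = 389 mm, on four square legs, each 26×26 mm in cross-section. The legs rest on z = 0, each flush with a corner of the seat. Four stretchers, 26 mm wide and 21 mm tall, connect adjacent legs with their undersides at z = 207 mm, each running between the inner faces of the legs it joins and aligned with the legs' outer faces on the other axis.

Three stools sit around the table at the +y, −x, +x sides.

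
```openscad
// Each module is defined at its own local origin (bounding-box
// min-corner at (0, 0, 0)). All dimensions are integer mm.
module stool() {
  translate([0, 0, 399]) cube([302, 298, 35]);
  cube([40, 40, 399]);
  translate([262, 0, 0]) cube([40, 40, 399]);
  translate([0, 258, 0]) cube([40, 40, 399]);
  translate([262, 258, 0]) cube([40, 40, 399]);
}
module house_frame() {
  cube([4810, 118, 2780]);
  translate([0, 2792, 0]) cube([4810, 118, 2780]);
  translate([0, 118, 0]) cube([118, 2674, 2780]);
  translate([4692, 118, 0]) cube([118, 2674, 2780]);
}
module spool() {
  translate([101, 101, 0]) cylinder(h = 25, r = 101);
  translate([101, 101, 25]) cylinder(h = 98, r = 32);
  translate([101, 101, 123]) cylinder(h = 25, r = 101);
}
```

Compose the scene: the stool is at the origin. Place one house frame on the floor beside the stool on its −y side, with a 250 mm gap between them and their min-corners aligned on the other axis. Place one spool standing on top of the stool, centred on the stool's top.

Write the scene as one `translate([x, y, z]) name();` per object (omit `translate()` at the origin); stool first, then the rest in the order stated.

stool();
translate([0, -3160, 0]) house_frame();
translate([50, 48, 434]) spool();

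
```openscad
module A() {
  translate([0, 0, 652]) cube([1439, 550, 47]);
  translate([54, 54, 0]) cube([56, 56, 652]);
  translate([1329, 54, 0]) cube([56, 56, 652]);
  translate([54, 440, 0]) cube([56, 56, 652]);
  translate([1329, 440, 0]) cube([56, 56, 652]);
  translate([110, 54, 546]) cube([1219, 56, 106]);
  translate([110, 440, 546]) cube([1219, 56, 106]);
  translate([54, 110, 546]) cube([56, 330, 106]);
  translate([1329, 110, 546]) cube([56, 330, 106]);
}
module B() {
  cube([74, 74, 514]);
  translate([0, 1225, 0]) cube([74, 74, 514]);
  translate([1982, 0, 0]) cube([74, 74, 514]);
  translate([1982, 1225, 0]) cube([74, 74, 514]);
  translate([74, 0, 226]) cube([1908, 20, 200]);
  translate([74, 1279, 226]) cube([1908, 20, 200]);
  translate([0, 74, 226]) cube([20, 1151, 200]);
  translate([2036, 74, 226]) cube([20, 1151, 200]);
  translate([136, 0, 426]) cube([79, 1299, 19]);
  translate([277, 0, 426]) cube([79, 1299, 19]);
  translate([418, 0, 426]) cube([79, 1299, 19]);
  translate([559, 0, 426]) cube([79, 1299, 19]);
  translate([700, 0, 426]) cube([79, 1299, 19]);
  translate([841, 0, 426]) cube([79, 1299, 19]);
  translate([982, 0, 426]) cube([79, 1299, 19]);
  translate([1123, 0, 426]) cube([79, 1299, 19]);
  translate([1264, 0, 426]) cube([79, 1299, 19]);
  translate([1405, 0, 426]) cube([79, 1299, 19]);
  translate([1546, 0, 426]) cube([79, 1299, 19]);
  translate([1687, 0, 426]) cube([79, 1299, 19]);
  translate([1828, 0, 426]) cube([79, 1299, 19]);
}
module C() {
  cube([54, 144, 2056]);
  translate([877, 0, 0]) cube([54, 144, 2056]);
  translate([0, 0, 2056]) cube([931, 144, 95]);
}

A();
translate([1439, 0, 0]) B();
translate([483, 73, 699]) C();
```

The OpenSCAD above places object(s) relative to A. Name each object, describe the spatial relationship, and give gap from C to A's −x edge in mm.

The door frame's min-x is at 483; the table's min-x is 0; gap = 483 mm.

A is a table. B is a bed frame. C is a door frame. The bed frame is against the table's +x side, with their −y faces flush. The door frame is on top of the table. The gap from the door frame to the table's −x edge is 483 mm.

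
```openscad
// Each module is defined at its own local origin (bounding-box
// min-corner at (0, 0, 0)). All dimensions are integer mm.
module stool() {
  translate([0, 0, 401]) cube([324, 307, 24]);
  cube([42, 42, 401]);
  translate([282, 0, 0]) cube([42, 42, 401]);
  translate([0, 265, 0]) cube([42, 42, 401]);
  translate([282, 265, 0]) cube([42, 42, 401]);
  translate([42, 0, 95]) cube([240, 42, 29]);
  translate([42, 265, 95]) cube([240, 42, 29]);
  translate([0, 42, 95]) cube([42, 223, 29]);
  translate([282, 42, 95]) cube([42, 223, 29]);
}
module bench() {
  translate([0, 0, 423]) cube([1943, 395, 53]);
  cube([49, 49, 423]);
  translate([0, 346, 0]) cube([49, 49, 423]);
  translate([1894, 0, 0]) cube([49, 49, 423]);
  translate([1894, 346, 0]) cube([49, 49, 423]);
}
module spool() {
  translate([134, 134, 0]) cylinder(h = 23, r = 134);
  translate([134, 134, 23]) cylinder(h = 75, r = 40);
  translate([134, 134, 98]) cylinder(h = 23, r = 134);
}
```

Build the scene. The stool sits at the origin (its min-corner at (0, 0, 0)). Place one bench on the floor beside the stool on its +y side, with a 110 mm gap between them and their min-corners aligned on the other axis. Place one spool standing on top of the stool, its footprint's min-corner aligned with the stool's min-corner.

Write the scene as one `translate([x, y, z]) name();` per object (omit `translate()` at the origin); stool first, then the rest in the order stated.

stool();
translate([0, 417, 0]) bench();
translate([0, 0, 425]) spool();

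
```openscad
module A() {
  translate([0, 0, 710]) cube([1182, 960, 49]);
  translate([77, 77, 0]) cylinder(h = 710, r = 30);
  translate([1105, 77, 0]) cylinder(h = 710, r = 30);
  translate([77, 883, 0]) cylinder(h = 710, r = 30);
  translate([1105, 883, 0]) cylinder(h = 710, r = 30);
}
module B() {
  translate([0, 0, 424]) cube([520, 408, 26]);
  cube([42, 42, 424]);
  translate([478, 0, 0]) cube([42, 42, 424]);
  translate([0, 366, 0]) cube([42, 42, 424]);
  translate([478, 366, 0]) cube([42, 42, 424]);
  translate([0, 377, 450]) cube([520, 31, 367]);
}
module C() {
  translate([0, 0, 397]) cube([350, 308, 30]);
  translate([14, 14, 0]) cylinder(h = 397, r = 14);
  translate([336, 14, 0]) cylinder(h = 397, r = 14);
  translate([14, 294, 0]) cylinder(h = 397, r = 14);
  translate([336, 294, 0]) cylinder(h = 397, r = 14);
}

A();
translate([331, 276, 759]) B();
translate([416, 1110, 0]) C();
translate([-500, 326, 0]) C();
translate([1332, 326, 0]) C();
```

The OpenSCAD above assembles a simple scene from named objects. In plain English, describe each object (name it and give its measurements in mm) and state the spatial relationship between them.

A is a rectangular dining table. The top is 1182×960×49 mm with its upper surface at z = 759 mm. It stands on four round legs of 60 mm diameter, each leg's bounding box inset 47 mm from the nearest pair of top edges, running from the floor to the underside of the top.

B is a chair: 520×408 mm seat, 26 mm thick, top at z = 450 mm, on four 42 mm square corner legs flush with the seat edges. A 31 mm thick backrest slab spans the full seat width, extending 367 mm above the seat top, its back face flush with the seat's +y edge.

C is a simple wooden stool: a rectangular seat 350 mm (x) by 308 mm (y), 30 mm thick, top face at z = 427 mm, on four round legs, each 28 mm in diameter. The legs rest on z = 0, each leg's axis is inset half a diameter from the nearest pair of seat edges (so the leg's bounding box is flush with the corner).

The chair is on top of the table, centred. Three stools sit around the table at the +y, −x, +x sides.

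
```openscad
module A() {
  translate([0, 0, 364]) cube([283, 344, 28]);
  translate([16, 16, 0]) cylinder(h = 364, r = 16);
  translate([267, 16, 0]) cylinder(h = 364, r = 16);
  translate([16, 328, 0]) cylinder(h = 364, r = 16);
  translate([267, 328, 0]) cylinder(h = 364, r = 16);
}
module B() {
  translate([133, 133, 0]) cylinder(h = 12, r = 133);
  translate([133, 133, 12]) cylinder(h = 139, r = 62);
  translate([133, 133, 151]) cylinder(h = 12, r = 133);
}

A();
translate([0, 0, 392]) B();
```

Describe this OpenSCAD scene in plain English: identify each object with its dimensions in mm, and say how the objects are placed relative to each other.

A is a four-legged stool. The seat is 283×344 mm, 28 mm thick, top at z = 392 mm. It stands on four round legs, each 32 mm in diameter, from z = 0 to the seat underside, each leg's axis is inset half a diameter from the nearest pair of seat edges (so the leg's bounding box is flush with the corner).

B is a spool: two coaxial disc flanges of radius 133 mm and thickness 12 mm, joined by a core cylinder of radius 62 mm and height 139 mm. The lower flange rests on z = 0 and the three cylinders share a vertical axis.

The spool is on top of the stool.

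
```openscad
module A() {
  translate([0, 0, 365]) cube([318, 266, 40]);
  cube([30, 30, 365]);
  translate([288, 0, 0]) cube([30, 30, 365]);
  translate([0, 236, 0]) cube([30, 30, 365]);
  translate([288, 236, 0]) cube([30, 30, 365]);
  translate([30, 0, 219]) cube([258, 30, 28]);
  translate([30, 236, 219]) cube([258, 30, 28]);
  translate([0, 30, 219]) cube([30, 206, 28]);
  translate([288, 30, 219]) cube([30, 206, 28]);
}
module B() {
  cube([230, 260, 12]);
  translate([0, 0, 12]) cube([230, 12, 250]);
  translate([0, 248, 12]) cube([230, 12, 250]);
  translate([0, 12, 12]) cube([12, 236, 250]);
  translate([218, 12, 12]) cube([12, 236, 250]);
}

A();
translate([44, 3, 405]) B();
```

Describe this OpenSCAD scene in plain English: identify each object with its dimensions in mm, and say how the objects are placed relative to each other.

A is a simple wooden stool: a rectangular seat 318 mm (x) by 266 mm (y), 40 mm thick, top face at z = 405 mm, on four square legs, each 30×30 mm in cross-section. The legs rest on z = 0, each flush with a corner of the seat. Four stretchers, 30 mm wide and 28 mm tall, connect adjacent legs with their undersides at z = 219 mm, each running between the inner faces of the legs it joins and aligned with the legs' outer faces on the other axis.

B is an open-topped rectangular box: outside dimensions 230×260×262 mm, with a uniform wall and base thickness of 12 mm. The base is a full 230×260 slab on the floor; four walls sit on top of the base. The front and back walls (the −y and +y sides) span the full width; the two side walls fit between them.

The open box is on top of the stool, centred.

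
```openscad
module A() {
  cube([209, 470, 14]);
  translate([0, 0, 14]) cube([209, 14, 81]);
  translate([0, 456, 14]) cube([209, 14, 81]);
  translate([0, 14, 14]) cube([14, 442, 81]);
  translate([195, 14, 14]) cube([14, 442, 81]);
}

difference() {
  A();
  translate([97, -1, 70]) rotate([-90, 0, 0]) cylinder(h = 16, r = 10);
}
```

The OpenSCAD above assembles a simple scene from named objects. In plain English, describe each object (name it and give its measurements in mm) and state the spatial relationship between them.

A is an open-topped rectangular box: outside dimensions 209×470×95 mm, with a uniform wall and base thickness of 14 mm. The base is a full 209×470 slab on the floor; four walls sit on top of the base. The front and back walls (the −y and +y sides) span the full width; the two side walls fit between them.

The open box has a circular hole of radius 10 mm through its front wall, centred at (x = 97, z = 70).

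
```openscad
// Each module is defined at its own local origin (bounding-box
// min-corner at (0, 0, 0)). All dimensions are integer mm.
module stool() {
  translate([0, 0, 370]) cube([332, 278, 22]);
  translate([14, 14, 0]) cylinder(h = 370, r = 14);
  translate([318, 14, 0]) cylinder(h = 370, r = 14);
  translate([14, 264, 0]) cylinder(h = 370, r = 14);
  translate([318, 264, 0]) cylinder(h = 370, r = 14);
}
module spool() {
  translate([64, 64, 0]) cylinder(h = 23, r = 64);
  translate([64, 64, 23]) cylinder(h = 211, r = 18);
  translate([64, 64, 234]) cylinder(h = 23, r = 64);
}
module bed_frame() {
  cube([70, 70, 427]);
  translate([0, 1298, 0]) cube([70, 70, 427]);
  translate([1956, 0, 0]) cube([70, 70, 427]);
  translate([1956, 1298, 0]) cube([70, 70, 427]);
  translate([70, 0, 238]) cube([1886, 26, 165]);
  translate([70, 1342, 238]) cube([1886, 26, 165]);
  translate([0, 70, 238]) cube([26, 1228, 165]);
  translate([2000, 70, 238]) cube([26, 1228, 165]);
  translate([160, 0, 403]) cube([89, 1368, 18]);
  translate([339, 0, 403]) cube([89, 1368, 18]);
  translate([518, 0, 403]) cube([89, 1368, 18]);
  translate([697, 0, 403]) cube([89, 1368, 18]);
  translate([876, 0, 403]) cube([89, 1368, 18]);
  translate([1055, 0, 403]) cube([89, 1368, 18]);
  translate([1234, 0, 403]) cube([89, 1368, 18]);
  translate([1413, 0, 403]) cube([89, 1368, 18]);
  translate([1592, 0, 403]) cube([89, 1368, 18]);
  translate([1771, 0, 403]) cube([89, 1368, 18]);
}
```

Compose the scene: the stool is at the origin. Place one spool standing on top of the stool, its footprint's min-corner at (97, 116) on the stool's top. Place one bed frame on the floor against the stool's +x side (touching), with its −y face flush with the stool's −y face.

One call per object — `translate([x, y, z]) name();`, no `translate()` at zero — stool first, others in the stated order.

stool();
translate([97, 116, 392]) spool();
translate([332, 0, 0]) bed_frame();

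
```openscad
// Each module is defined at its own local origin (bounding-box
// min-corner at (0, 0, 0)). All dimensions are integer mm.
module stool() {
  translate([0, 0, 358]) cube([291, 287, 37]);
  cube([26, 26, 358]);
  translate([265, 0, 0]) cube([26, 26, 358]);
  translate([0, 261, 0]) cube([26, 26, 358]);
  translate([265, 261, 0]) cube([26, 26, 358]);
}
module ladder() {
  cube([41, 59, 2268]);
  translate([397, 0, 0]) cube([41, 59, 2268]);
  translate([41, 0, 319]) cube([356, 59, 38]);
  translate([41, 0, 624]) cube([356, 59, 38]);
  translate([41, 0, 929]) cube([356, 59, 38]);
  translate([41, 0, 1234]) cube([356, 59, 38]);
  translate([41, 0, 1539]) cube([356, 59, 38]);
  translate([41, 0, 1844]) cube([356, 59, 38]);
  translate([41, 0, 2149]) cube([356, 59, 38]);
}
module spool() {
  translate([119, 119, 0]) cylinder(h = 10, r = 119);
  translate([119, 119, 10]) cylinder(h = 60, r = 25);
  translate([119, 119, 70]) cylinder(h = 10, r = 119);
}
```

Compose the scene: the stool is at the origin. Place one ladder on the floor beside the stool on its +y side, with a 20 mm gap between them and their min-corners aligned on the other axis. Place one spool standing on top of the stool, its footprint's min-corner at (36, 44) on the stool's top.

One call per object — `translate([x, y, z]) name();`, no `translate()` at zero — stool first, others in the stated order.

stool();
translate([0, 307, 0]) ladder();
translate([36, 44, 395]) spool();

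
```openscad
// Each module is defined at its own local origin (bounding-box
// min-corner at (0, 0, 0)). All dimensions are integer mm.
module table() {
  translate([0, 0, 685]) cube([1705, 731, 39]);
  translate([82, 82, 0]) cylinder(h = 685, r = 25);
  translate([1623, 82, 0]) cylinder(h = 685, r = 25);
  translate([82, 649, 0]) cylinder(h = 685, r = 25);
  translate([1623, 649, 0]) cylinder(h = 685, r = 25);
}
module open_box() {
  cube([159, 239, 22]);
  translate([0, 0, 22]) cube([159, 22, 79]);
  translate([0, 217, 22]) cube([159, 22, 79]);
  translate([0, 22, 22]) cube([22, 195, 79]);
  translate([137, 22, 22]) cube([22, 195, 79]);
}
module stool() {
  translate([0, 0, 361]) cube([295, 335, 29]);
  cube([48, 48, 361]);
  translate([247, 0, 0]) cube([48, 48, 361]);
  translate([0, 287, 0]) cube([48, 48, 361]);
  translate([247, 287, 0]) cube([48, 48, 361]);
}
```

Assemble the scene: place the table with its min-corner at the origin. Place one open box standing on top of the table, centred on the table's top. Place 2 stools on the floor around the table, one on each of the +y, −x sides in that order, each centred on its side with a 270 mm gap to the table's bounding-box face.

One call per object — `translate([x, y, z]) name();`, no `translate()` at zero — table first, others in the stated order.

table();
translate([773, 246, 724]) open_box();
translate([705, 1001, 0]) stool();
translate([-565, 198, 0]) stool();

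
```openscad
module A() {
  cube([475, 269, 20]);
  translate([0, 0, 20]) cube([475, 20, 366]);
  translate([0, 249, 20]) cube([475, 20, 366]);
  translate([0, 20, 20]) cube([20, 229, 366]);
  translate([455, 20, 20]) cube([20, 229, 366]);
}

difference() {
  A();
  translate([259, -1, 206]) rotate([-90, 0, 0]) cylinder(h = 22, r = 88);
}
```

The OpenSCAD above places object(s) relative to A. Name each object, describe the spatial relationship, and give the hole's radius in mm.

A is an open box. The open box has a circular hole through its front wall. The hole's radius is 88 mm.

The subtracted cylinder has r = 88 mm.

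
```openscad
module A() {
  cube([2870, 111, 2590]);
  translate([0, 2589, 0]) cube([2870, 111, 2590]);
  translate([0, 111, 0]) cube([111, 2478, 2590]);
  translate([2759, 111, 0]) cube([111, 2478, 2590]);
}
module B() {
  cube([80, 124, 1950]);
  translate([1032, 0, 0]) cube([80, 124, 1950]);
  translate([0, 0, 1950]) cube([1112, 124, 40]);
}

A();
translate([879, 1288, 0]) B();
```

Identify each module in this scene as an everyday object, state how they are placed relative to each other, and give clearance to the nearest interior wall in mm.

Clearances: x = 768, y = 1177; minimum 768 mm.

A is a house frame. B is a door frame. The door frame sits inside the house frame, centred. The clearance to the nearest interior wall is 768 mm.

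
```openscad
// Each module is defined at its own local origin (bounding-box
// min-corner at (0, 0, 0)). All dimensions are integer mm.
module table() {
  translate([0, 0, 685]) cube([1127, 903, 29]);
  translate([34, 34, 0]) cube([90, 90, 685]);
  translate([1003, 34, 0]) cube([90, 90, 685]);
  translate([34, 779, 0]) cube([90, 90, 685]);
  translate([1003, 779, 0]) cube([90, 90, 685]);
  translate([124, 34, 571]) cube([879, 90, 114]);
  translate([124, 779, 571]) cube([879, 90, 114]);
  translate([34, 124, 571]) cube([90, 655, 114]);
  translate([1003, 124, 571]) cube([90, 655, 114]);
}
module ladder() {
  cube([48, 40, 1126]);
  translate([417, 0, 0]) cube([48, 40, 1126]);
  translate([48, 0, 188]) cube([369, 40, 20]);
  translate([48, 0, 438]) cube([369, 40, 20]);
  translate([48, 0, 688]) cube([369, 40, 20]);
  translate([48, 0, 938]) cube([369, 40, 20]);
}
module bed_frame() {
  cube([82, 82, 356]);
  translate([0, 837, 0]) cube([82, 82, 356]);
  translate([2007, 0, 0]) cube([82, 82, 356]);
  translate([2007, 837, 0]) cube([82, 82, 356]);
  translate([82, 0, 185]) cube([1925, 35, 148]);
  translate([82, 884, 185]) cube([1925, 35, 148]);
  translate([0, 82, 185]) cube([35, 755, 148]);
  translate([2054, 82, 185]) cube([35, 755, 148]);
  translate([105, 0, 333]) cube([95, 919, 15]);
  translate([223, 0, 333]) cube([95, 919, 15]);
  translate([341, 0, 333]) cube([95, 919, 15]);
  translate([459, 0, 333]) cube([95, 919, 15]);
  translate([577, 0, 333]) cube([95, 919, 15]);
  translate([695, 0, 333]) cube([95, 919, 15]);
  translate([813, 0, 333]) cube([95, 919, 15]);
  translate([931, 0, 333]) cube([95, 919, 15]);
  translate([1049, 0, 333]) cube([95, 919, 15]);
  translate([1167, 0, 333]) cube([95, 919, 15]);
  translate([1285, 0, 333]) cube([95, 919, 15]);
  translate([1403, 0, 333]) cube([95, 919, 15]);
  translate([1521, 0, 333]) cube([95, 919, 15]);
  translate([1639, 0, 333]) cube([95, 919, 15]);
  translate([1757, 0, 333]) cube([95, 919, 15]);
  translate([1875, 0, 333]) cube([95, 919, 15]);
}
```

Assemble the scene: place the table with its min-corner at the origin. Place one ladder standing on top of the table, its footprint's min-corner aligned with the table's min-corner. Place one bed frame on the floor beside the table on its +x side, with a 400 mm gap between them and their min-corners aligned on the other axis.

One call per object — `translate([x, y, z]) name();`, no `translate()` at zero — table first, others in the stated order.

table();
translate([0, 0, 714]) ladder();
translate([1527, 0, 0]) bed_frame();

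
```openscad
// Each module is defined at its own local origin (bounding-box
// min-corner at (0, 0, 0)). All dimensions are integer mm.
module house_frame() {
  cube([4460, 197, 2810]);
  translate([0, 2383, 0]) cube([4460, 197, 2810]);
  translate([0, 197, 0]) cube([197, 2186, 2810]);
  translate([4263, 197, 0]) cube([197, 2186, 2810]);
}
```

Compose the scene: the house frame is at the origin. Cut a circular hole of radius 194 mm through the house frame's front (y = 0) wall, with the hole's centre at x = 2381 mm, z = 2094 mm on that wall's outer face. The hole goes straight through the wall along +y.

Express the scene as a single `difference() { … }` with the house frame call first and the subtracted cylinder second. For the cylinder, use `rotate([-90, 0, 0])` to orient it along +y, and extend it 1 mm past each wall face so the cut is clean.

difference() {
  house_frame();
  translate([2381, -1, 2094]) rotate([-90, 0, 0]) cylinder(h = 199, r = 194);
}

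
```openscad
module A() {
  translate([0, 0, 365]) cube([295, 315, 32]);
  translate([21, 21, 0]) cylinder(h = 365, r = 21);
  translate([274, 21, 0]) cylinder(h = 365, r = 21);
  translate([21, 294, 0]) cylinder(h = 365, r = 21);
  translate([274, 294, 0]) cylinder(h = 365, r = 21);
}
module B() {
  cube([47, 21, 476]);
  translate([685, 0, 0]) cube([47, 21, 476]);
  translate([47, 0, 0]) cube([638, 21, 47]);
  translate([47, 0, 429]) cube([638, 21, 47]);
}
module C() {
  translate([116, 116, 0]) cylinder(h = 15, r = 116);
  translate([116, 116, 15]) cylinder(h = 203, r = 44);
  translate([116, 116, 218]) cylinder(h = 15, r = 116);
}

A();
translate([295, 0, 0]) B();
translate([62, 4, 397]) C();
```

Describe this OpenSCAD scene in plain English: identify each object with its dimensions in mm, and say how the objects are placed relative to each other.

A is a four-legged stool. The seat is a 295×315×32 mm slab whose top surface is at z = 397 mm; four round legs, each 42 mm in diameter, run from the floor (z = 0) to the underside of the seat, each leg's axis is inset half a diameter from the nearest pair of seat edges (so the leg's bounding box is flush with the corner).

B is a picture frame with a 638×382 mm rectangular opening (x by z) and a uniform 47 mm border on every side. Frame depth is 21 mm along y. It is built from two vertical stiles running the full outside height and two horizontal rails spanning the gap between the stiles.

C is a spool: two coaxial disc flanges of radius 116 mm and thickness 15 mm, joined by a core cylinder of radius 44 mm and height 203 mm. The lower flange rests on z = 0 and the three cylinders share a vertical axis.

The picture frame is against the stool's +x side, with their −y faces flush. The spool is on top of the stool.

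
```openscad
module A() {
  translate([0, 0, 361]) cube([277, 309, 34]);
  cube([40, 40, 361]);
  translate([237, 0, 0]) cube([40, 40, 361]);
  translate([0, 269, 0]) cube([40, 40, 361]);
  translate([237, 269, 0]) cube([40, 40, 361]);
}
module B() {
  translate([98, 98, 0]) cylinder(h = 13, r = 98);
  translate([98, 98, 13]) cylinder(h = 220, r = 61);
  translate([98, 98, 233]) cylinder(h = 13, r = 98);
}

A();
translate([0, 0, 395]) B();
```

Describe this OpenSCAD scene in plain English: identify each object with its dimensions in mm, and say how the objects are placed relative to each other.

A is a four-legged stool. The seat is a 277×309×34 mm slab whose top surface is at z = 395 mm; four square legs, each 40×40 mm in cross-section, run from the floor (z = 0) to the underside of the seat, each flush with a corner of the seat.

B is a spool: two coaxial disc flanges of radius 98 mm and thickness 13 mm, joined by a core cylinder of radius 61 mm and height 220 mm. The lower flange rests on z = 0 and the three cylinders share a vertical axis.

The spool is on top of the stool.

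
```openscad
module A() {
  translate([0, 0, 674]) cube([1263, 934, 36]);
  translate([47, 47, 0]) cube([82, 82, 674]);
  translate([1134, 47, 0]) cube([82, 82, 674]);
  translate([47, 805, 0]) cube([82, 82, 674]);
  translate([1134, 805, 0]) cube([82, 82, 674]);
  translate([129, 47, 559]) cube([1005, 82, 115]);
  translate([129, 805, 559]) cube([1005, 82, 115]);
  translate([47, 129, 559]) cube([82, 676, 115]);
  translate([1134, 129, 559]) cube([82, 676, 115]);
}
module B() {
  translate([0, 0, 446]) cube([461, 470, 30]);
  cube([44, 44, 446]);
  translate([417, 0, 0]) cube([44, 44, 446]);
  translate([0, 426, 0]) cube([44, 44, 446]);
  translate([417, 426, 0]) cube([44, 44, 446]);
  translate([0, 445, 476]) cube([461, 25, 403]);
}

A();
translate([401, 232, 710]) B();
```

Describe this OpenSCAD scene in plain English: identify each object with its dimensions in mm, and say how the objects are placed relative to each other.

A is a rectangular dining table. The top is 1263×934×36 mm with its upper surface at z = 710 mm. It stands on four 82×82 mm square legs, each inset 47 mm from the nearest pair of top edges, running from the floor to the underside of the top. Four apron rails, 82 mm thick and 115 mm tall, run between adjacent legs with their top edges flush with the underside of the top and their outer faces flush with the legs' outer faces.

B is a chair. The seat is a 461×470×30 mm slab with its top at z = 476 mm, on four 44×44 mm corner legs (flush with the seat edges, standing on z = 0). A flat backrest 25 mm thick, 403 mm tall, spans the full seat width and rises from the seat top along its +y edge, rear face flush with the rear of the seat.

The chair is on top of the table, centred.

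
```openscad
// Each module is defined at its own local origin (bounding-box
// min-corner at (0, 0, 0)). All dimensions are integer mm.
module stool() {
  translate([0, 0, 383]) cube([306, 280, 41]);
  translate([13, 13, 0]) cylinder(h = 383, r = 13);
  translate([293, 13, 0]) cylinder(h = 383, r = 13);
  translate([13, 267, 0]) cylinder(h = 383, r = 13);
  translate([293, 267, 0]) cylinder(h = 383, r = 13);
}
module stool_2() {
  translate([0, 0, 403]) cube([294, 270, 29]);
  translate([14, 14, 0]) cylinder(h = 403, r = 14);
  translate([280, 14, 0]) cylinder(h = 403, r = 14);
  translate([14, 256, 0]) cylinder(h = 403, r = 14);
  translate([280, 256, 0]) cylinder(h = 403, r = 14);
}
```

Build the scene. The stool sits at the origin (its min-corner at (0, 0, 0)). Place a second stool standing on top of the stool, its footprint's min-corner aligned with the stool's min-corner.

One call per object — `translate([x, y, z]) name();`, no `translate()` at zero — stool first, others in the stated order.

stool();
translate([0, 0, 424]) stool_2();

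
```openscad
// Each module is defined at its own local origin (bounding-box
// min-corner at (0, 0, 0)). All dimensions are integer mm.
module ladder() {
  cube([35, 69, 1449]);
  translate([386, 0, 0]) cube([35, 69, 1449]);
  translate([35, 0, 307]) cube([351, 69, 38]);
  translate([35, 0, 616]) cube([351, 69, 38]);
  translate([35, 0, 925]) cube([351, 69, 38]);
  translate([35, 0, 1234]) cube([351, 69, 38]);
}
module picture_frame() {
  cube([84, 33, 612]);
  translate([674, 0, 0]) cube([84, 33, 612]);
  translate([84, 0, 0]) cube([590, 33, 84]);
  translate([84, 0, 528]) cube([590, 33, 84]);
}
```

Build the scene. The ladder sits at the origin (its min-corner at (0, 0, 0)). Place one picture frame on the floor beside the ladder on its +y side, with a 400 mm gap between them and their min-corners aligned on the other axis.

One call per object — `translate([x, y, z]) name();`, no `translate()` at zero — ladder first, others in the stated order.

ladder();
translate([0, 469, 0]) picture_frame();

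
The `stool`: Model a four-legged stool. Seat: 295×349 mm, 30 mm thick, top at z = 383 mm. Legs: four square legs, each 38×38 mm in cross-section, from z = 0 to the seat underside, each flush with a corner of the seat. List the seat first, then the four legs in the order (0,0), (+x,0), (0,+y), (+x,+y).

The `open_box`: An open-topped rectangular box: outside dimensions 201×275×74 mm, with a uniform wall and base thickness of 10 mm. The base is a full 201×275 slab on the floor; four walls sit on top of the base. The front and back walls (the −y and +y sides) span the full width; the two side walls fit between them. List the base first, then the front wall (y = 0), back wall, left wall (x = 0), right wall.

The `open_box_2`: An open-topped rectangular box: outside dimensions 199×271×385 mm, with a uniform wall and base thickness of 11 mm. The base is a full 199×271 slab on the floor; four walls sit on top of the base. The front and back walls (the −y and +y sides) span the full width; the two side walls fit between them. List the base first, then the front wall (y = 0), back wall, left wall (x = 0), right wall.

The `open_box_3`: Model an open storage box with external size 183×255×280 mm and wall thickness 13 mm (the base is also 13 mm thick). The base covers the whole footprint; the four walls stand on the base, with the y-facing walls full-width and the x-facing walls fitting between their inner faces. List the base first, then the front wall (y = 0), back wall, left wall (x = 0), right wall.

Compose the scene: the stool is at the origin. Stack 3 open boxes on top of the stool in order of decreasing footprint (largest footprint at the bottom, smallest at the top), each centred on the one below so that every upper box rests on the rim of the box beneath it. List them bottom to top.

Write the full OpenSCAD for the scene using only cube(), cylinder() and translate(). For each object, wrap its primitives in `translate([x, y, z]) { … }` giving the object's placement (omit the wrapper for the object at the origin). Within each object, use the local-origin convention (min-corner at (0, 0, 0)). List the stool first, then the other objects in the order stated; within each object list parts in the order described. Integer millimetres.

translate([0, 0, 353]) cube([295, 349, 30]);
cube([38, 38, 353]);
translate([257, 0, 0]) cube([38, 38, 353]);
translate([0, 311, 0]) cube([38, 38, 353]);
translate([257, 311, 0]) cube([38, 38, 353]);
translate([47, 37, 383]) {
  cube([201, 275, 10]);
  translate([0, 0, 10]) cube([201, 10, 64]);
  translate([0, 265, 10]) cube([201, 10, 64]);
  translate([0, 10, 10]) cube([10, 255, 64]);
  translate([191, 10, 10]) cube([10, 255, 64]);
}
translate([48, 39, 457]) {
  cube([199, 271, 11]);
  translate([0, 0, 11]) cube([199, 11, 374]);
  translate([0, 260, 11]) cube([199, 11, 374]);
  translate([0, 11, 11]) cube([11, 249, 374]);
  translate([188, 11, 11]) cube([11, 249, 374]);
}
translate([56, 47, 842]) {
  cube([183, 255, 13]);
  translate([0, 0, 13]) cube([183, 13, 267]);
  translate([0, 242, 13]) cube([183, 13, 267]);
  translate([0, 13, 13]) cube([13, 229, 267]);
  translate([170, 13, 13]) cube([13, 229, 267]);
}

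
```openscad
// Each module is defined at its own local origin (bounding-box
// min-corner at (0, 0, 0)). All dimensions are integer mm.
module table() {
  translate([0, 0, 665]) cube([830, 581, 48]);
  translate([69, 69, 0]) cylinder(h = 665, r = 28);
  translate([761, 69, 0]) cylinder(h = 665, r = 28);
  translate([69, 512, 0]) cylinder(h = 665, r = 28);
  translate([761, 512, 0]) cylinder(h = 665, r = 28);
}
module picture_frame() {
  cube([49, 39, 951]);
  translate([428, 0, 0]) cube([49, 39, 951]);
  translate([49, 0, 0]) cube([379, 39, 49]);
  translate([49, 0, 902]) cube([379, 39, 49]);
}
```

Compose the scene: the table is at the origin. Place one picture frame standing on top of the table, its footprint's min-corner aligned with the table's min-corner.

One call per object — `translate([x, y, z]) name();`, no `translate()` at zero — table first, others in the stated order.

table();
translate([0, 0, 713]) picture_frame();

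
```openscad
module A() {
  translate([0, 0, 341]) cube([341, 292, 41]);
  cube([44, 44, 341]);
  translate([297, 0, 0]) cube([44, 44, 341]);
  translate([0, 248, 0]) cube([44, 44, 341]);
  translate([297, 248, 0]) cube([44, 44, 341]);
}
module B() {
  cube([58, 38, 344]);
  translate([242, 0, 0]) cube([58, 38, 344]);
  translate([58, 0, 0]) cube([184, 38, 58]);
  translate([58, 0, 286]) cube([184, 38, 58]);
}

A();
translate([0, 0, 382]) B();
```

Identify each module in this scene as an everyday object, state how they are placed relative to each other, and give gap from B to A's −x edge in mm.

The picture frame's min-x is at 0; the stool's min-x is 0; gap = 0 mm.

A is a stool. B is a picture frame. The picture frame is on top of the stool. The gap from the picture frame to the stool's −x edge is 0 mm.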